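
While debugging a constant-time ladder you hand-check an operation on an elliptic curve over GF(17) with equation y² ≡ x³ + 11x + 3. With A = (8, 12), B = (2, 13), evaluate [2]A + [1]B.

First 2A:
Repeated addition: build up to 2A.
2A: tangent at (8, 12): λ = (3·8² + 11)/(2·12) ≡ 16/7. 7⁻¹ ≡ 5 (mod 17), so λ ≡ 16·5 ≡ 12.
  x = λ² - 8 - 8 = 144 - 16 ≡ 9; y = λ·(8 - 9) - 12 ≡ 10. → (9, 10)
2A = (9, 10).
Finally 2A + B:
(9, 10) + (2, 13). λ = (13 - 10)/(2 - 9) ≡ 3/10 mod 17. 10⁻¹ ≡ 12 (mod 17), so λ ≡ 2.
  x = λ² - 9 - 2 = 4 - 11 ≡ 10; y = λ·(9 - 10) - 10 ≡ 5. → (10, 5)

(10, 5)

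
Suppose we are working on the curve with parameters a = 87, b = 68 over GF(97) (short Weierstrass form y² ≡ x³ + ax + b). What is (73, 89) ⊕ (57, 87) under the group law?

(73, 89) + (57, 87). λ = (87 - 89)/(57 - 73) ≡ 95/81 mod 97. 81⁻¹ ≡ 6 (mod 97), so λ ≡ 85.
  x = λ² - 73 - 57 = 7225 - 130 ≡ 14; y = λ·(73 - 14) - 89 ≡ 76. → (14, 76)

(14, 76)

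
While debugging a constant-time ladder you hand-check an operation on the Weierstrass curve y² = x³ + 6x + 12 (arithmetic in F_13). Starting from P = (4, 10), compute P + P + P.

Repeated addition: build up to 3P.
2P: tangent at (4, 10): λ = (3·4² + 6)/(2·10) ≡ 2/7. 7⁻¹ ≡ 2 (mod 13), so λ ≡ 2·2 ≡ 4.
  x = λ² - 4 - 4 = 16 - 8 ≡ 8; y = λ·(4 - 8) - 10 ≡ 0. → (8, 0)
3P: (8, 0) + (4, 10). λ = (10 - 0)/(4 - 8) ≡ 10/9 mod 13. 9⁻¹ ≡ 3 (mod 13) since 9·3 = 27 ≡ 1, so λ ≡ 4.
  x = λ² - 8 - 4 = 16 - 12 ≡ 4; y = λ·(8 - 4) - 0 ≡ 3. → (4, 3)

(4, 3)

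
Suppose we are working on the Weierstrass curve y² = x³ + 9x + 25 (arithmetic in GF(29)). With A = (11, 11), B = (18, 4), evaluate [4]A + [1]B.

First 4A:
Double-and-add on 4 = (100)₂. Start with A = (11, 11) for the leading 1-bit.
double: tangent at (11, 11): λ = (3·11² + 9)/(2·11) ≡ 24/22. 22⁻¹ ≡ 4 (mod 29), so λ ≡ 24·4 ≡ 9.
  x = λ² - 11 - 11 = 81 - 22 ≡ 1; y = λ·(11 - 1) - 11 ≡ 21. → (1, 21)
double: tangent at (1, 21): λ = (3·1² + 9)/(2·21) ≡ 12/13. 13⁻¹ ≡ 9 (mod 29) since 13·9 = 117 ≡ 1, so λ ≡ 12·9 ≡ 21.
  x = λ² - 1 - 1 = 441 - 2 ≡ 4; y = λ·(1 - 4) - 21 ≡ 3. → (4, 3)
4A = (4, 3).
Finally 4A + B:
(4, 3) + (18, 4). λ = (4 - 3)/(18 - 4) ≡ 1/14 mod 29. 14⁻¹ ≡ 27 (mod 29) since 14·27 = 378 ≡ 1, so λ ≡ 27.
  x = λ² - 4 - 18 = 729 - 22 ≡ 11; y = λ·(4 - 11) - 3 ≡ 11. → (11, 11)

(11, 11)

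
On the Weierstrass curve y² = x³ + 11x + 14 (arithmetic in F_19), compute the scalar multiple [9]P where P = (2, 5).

(6, 12)

Repeated addition: build up to 9P.
2P: tangent at (2, 5): λ = (3·2² + 11)/(2·5) ≡ 4/10. 10⁻¹ ≡ 2 (mod 19), so λ ≡ 4·2 ≡ 8.
  x = λ² - 2 - 2 = 64 - 4 ≡ 3; y = λ·(2 - 3) - 5 ≡ 6. → (3, 6)
3P: (3, 6) + (2, 5). λ = (5 - 6)/(2 - 3) ≡ 18/18 mod 19. 18⁻¹ ≡ 18 (mod 19) since 18·18 = 324 ≡ 1, so λ ≡ 1.
  x = λ² - 3 - 2 = 1 - 5 ≡ 15; y = λ·(3 - 15) - 6 ≡ 1. → (15, 1)
4P: (15, 1) + (2, 5). λ = (5 - 1)/(2 - 15) ≡ 4/6 mod 19. 6⁻¹ ≡ 16 (mod 19) since 6·16 = 96 ≡ 1, so λ ≡ 7.
  x = λ² - 15 - 2 = 49 - 17 ≡ 13; y = λ·(15 - 13) - 1 ≡ 13. → (13, 13)
5P: (13, 13) + (2, 5). λ = (5 - 13)/(2 - 13) ≡ 11/8 mod 19. 8⁻¹ ≡ 12 (mod 19), so λ ≡ 18.
  x = λ² - 13 - 2 = 324 - 15 ≡ 5; y = λ·(13 - 5) - 13 ≡ 17. → (5, 17)
6P: (5, 17) + (2, 5). λ = (5 - 17)/(2 - 5) ≡ 7/16 mod 19. 16⁻¹ ≡ 6 (mod 19) since 16·6 = 96 ≡ 1, so λ ≡ 4.
  x = λ² - 5 - 2 = 16 - 7 ≡ 9; y = λ·(5 - 9) - 17 ≡ 5. → (9, 5)
7P: (9, 5) + (2, 5). λ = (5 - 5)/(2 - 9) ≡ 0/12 mod 19. 12⁻¹ ≡ 8 (mod 19) since 12·8 = 96 ≡ 1, so λ ≡ 0.
  x = λ² - 9 - 2 = 0 - 11 ≡ 8; y = λ·(9 - 8) - 5 ≡ 14. → (8, 14)
8P: (8, 14) + (2, 5). λ = (5 - 14)/(2 - 8) ≡ 10/13 mod 19. 13⁻¹ ≡ 3 (mod 19), so λ ≡ 11.
  x = λ² - 8 - 2 = 121 - 10 ≡ 16; y = λ·(8 - 16) - 14 ≡ 12. → (16, 12)
9P: (16, 12) + (2, 5). λ = (5 - 12)/(2 - 16) ≡ 12/5 mod 19. 5⁻¹ ≡ 4 (mod 19) since 5·4 = 20 ≡ 1, so λ ≡ 10.
  x = λ² - 16 - 2 = 100 - 18 ≡ 6; y = λ·(16 - 6) - 12 ≡ 12. → (6, 12)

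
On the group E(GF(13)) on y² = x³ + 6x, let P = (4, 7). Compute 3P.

Repeated addition: build up to 3P.
2P: tangent at (4, 7): λ = (3·4² + 6)/(2·7) ≡ 2/1. 1⁻¹ ≡ 1 (mod 13), so λ ≡ 2·1 ≡ 2.
  x = λ² - 4 - 4 = 4 - 8 ≡ 9; y = λ·(4 - 9) - 7 ≡ 9. → (9, 9)
3P: (9, 9) + (4, 7). λ = (7 - 9)/(4 - 9) ≡ 11/8 mod 13. 8⁻¹ ≡ 5 (mod 13) since 8·5 = 40 ≡ 1, so λ ≡ 3.
  x = λ² - 9 - 4 = 9 - 13 ≡ 9; y = λ·(9 - 9) - 9 ≡ 4. → (9, 4)

(9, 4)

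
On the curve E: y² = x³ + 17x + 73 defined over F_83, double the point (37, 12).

tangent at (37, 12): λ = (3·37² + 17)/(2·12) ≡ 57/24. 24⁻¹ ≡ 45 (mod 83) since 24·45 = 1080 ≡ 1, so λ ≡ 57·45 ≡ 75.
  x = λ² - 37 - 37 = 5625 - 74 ≡ 73; y = λ·(37 - 73) - 12 ≡ 27. → (73, 27)

(73, 27)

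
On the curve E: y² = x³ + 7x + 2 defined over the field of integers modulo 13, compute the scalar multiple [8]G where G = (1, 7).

Double-and-add on 8 = (1000)₂. Start with G = (1, 7) for the leading 1-bit.
double: tangent at (1, 7): λ = (3·1² + 7)/(2·7) ≡ 10/1. 1⁻¹ ≡ 1 (mod 13) since 1·1 = 1 ≡ 1, so λ ≡ 10·1 ≡ 10.
  x = λ² - 1 - 1 = 100 - 2 ≡ 7; y = λ·(1 - 7) - 7 ≡ 11. → (7, 11)
double: tangent at (7, 11): λ = (3·7² + 7)/(2·11) ≡ 11/9. 9⁻¹ ≡ 3 (mod 13), so λ ≡ 11·3 ≡ 7.
  x = λ² - 7 - 7 = 49 - 14 ≡ 9; y = λ·(7 - 9) - 11 ≡ 1. → (9, 1)
double: tangent at (9, 1): λ = (3·9² + 7)/(2·1) ≡ 3/2. 2⁻¹ ≡ 7 (mod 13) since 2·7 = 14 ≡ 1, so λ ≡ 3·7 ≡ 8.
  x = λ² - 9 - 9 = 64 - 18 ≡ 7; y = λ·(9 - 7) - 1 ≡ 2. → (7, 2)

(7, 2)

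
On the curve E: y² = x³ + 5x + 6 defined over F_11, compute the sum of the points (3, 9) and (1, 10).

(10, 0)

(3, 9) + (1, 10). λ = (10 - 9)/(1 - 3) ≡ 1/9 mod 11. 9⁻¹ ≡ 5 (mod 11) since 9·5 = 45 ≡ 1, so λ ≡ 5.
  x = λ² - 3 - 1 = 25 - 4 ≡ 10; y = λ·(3 - 10) - 9 ≡ 0. → (10, 0)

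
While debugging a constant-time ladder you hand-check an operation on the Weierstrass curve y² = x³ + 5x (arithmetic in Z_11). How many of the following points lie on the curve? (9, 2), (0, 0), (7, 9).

3

(9, 2): 2² ≡ 4, rhs ≡ 4 → on.
(0, 0): 0² ≡ 0, rhs ≡ 0 → on.
(7, 9): 9² ≡ 4, rhs ≡ 4 → on.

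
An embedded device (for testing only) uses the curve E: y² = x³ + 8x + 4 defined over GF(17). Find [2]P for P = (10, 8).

(1, 8)

tangent at (10, 8): λ = (3·10² + 8)/(2·8) ≡ 2/16. 16⁻¹ ≡ 16 (mod 17), so λ ≡ 2·16 ≡ 15.
  x = λ² - 10 - 10 = 225 - 20 ≡ 1; y = λ·(10 - 1) - 8 ≡ 8. → (1, 8)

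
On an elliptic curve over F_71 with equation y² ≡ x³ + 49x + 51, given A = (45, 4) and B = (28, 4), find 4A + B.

(14, 59)

First 4A:
Repeated addition: build up to 4A.
2A: tangent at (45, 4): λ = (3·45² + 49)/(2·4) ≡ 18/8. 8⁻¹ ≡ 9 (mod 71), so λ ≡ 18·9 ≡ 20.
  x = λ² - 45 - 45 = 400 - 90 ≡ 26; y = λ·(45 - 26) - 4 ≡ 21. → (26, 21)
3A: (26, 21) + (45, 4). λ = (4 - 21)/(45 - 26) ≡ 54/19 mod 71. 19⁻¹ ≡ 15 (mod 71), so λ ≡ 29.
  x = λ² - 26 - 45 = 841 - 71 ≡ 60; y = λ·(26 - 60) - 21 ≡ 58. → (60, 58)
4A: (60, 58) + (45, 4). λ = (4 - 58)/(45 - 60) ≡ 17/56 mod 71. 56⁻¹ ≡ 52 (mod 71) since 56·52 = 2912 ≡ 1, so λ ≡ 32.
  x = λ² - 60 - 45 = 1024 - 105 ≡ 67; y = λ·(60 - 67) - 58 ≡ 2. → (67, 2)
4A = (67, 2).
Finally 4A + B:
(67, 2) + (28, 4). λ = (4 - 2)/(28 - 67) ≡ 2/32 mod 71. 32⁻¹ ≡ 20 (mod 71), so λ ≡ 40.
  x = λ² - 67 - 28 = 1600 - 95 ≡ 14; y = λ·(67 - 14) - 2 ≡ 59. → (14, 59)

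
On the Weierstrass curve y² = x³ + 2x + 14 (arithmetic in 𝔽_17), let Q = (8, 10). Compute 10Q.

(9, 9)

Repeated addition: build up to 10Q.
2Q: tangent at (8, 10): λ = (3·8² + 2)/(2·10) ≡ 7/3. 3⁻¹ ≡ 6 (mod 17), so λ ≡ 7·6 ≡ 8.
  x = λ² - 8 - 8 = 64 - 16 ≡ 14; y = λ·(8 - 14) - 10 ≡ 10. → (14, 10)
3Q: (14, 10) + (8, 10). λ = (10 - 10)/(8 - 14) ≡ 0/11 mod 17. 11⁻¹ ≡ 14 (mod 17), so λ ≡ 0.
  x = λ² - 14 - 8 = 0 - 22 ≡ 12; y = λ·(14 - 12) - 10 ≡ 7. → (12, 7)
4Q: (12, 7) + (8, 10). λ = (10 - 7)/(8 - 12) ≡ 3/13 mod 17. 13⁻¹ ≡ 4 (mod 17), so λ ≡ 12.
  x = λ² - 12 - 8 = 144 - 20 ≡ 5; y = λ·(12 - 5) - 7 ≡ 9. → (5, 9)
5Q: (5, 9) + (8, 10). λ = (10 - 9)/(8 - 5) ≡ 1/3 mod 17. 3⁻¹ ≡ 6 (mod 17), so λ ≡ 6.
  x = λ² - 5 - 8 = 36 - 13 ≡ 6; y = λ·(5 - 6) - 9 ≡ 2. → (6, 2)
6Q: (6, 2) + (8, 10). λ = (10 - 2)/(8 - 6) ≡ 8/2 mod 17. 2⁻¹ ≡ 9 (mod 17) since 2·9 = 18 ≡ 1, so λ ≡ 4.
  x = λ² - 6 - 8 = 16 - 14 ≡ 2; y = λ·(6 - 2) - 2 ≡ 14. → (2, 14)
7Q: (2, 14) + (8, 10). λ = (10 - 14)/(8 - 2) ≡ 13/6 mod 17. 6⁻¹ ≡ 3 (mod 17) since 6·3 = 18 ≡ 1, so λ ≡ 5.
  x = λ² - 2 - 8 = 25 - 10 ≡ 15; y = λ·(2 - 15) - 14 ≡ 6. → (15, 6)
8Q: (15, 6) + (8, 10). λ = (10 - 6)/(8 - 15) ≡ 4/10 mod 17. 10⁻¹ ≡ 12 (mod 17), so λ ≡ 14.
  x = λ² - 15 - 8 = 196 - 23 ≡ 3; y = λ·(15 - 3) - 6 ≡ 9. → (3, 9)
9Q: (3, 9) + (8, 10). λ = (10 - 9)/(8 - 3) ≡ 1/5 mod 17. 5⁻¹ ≡ 7 (mod 17) since 5·7 = 35 ≡ 1, so λ ≡ 7.
  x = λ² - 3 - 8 = 49 - 11 ≡ 4; y = λ·(3 - 4) - 9 ≡ 1. → (4, 1)
10Q: (4, 1) + (8, 10). λ = (10 - 1)/(8 - 4) ≡ 9/4 mod 17. 4⁻¹ ≡ 13 (mod 17) since 4·13 = 52 ≡ 1, so λ ≡ 15.
  x = λ² - 4 - 8 = 225 - 12 ≡ 9; y = λ·(4 - 9) - 1 ≡ 9. → (9, 9)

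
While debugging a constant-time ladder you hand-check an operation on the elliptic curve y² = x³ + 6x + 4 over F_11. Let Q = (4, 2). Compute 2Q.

(1, 0)

tangent at (4, 2): λ = (3·4² + 6)/(2·2) ≡ 10/4. 4⁻¹ ≡ 3 (mod 11), so λ ≡ 10·3 ≡ 8.
  x = λ² - 4 - 4 = 64 - 8 ≡ 1; y = λ·(4 - 1) - 2 ≡ 0. → (1, 0)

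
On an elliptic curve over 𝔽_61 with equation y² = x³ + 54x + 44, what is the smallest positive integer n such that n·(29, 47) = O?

2P: tangent at (29, 47): λ = (3·29² + 54)/(2·47) ≡ 15/33. 33⁻¹ ≡ 37 (mod 61), so λ ≡ 15·37 ≡ 6.
  x = λ² - 29 - 29 = 36 - 58 ≡ 39; y = λ·(29 - 39) - 47 ≡ 15. → (39, 15)
3P: (39, 15) + (29, 47). λ = (47 - 15)/(29 - 39) ≡ 32/51 mod 61. 51⁻¹ ≡ 6 (mod 61) since 51·6 = 306 ≡ 1, so λ ≡ 9.
  x = λ² - 39 - 29 = 81 - 68 ≡ 13; y = λ·(39 - 13) - 15 ≡ 36. → (13, 36)
4P: (13, 36) + (29, 47). λ = (47 - 36)/(29 - 13) ≡ 11/16 mod 61. 16⁻¹ ≡ 42 (mod 61) since 16·42 = 672 ≡ 1, so λ ≡ 35.
  x = λ² - 13 - 29 = 1225 - 42 ≡ 24; y = λ·(13 - 24) - 36 ≡ 6. → (24, 6)
5P: (24, 6) + (29, 47). λ = (47 - 6)/(29 - 24) ≡ 41/5 mod 61. 5⁻¹ ≡ 49 (mod 61) since 5·49 = 245 ≡ 1, so λ ≡ 57.
  x = λ² - 24 - 29 = 3249 - 53 ≡ 24; y = λ·(24 - 24) - 6 ≡ 55. → (24, 55)
6P: (24, 55) + (29, 47). λ = (47 - 55)/(29 - 24) ≡ 53/5 mod 61. 5⁻¹ ≡ 49 (mod 61), so λ ≡ 35.
  x = λ² - 24 - 29 = 1225 - 53 ≡ 13; y = λ·(24 - 13) - 55 ≡ 25. → (13, 25)
7P: (13, 25) + (29, 47). λ = (47 - 25)/(29 - 13) ≡ 22/16 mod 61. 16⁻¹ ≡ 42 (mod 61) since 16·42 = 672 ≡ 1, so λ ≡ 9.
  x = λ² - 13 - 29 = 81 - 42 ≡ 39; y = λ·(13 - 39) - 25 ≡ 46. → (39, 46)
8P: (39, 46) + (29, 47). λ = (47 - 46)/(29 - 39) ≡ 1/51 mod 61. 51⁻¹ ≡ 6 (mod 61), so λ ≡ 6.
  x = λ² - 39 - 29 = 36 - 68 ≡ 29; y = λ·(39 - 29) - 46 ≡ 14. → (29, 14)
9P: (29, 14) + (29, 47): same x and y₁ ≡ -y₂, so the sum is O.
9P = O, so the order is 9.

9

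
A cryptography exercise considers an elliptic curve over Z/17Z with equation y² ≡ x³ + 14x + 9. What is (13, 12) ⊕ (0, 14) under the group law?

(13, 12) + (0, 14). λ = (14 - 12)/(0 - 13) ≡ 2/4 mod 17. 4⁻¹ ≡ 13 (mod 17) since 4·13 = 52 ≡ 1, so λ ≡ 9.
  x = λ² - 13 - 0 = 81 - 13 ≡ 0; y = λ·(13 - 0) - 12 ≡ 3. → (0, 3)

(0, 3)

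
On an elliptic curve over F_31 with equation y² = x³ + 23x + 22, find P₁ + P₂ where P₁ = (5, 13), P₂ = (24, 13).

(2, 18)

(5, 13) + (24, 13). λ = (13 - 13)/(24 - 5) ≡ 0/19 mod 31. 19⁻¹ ≡ 18 (mod 31), so λ ≡ 0.
  x = λ² - 5 - 24 = 0 - 29 ≡ 2; y = λ·(5 - 2) - 13 ≡ 18. → (2, 18)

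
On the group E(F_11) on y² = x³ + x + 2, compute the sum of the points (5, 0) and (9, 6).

(2, 10)

(5, 0) + (9, 6). λ = (6 - 0)/(9 - 5) ≡ 6/4 mod 11. 4⁻¹ ≡ 3 (mod 11), so λ ≡ 7.
  x = λ² - 5 - 9 = 49 - 14 ≡ 2; y = λ·(5 - 2) - 0 ≡ 10. → (2, 10)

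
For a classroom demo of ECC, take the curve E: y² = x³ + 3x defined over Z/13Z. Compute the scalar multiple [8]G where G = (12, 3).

Repeated addition: build up to 8G.
2G: tangent at (12, 3): λ = (3·12² + 3)/(2·3) ≡ 6/6. 6⁻¹ ≡ 11 (mod 13) since 6·11 = 66 ≡ 1, so λ ≡ 6·11 ≡ 1.
  x = λ² - 12 - 12 = 1 - 24 ≡ 3; y = λ·(12 - 3) - 3 ≡ 6. → (3, 6)
3G: (3, 6) + (12, 3). λ = (3 - 6)/(12 - 3) ≡ 10/9 mod 13. 9⁻¹ ≡ 3 (mod 13) since 9·3 = 27 ≡ 1, so λ ≡ 4.
  x = λ² - 3 - 12 = 16 - 15 ≡ 1; y = λ·(3 - 1) - 6 ≡ 2. → (1, 2)
4G: (1, 2) + (12, 3). λ = (3 - 2)/(12 - 1) ≡ 1/11 mod 13. 11⁻¹ ≡ 6 (mod 13) since 11·6 = 66 ≡ 1, so λ ≡ 6.
  x = λ² - 1 - 12 = 36 - 13 ≡ 10; y = λ·(1 - 10) - 2 ≡ 9. → (10, 9)
5G: (10, 9) + (12, 3). λ = (3 - 9)/(12 - 10) ≡ 7/2 mod 13. 2⁻¹ ≡ 7 (mod 13), so λ ≡ 10.
  x = λ² - 10 - 12 = 100 - 22 ≡ 0; y = λ·(10 - 0) - 9 ≡ 0. → (0, 0)
6G: (0, 0) + (12, 3). λ = (3 - 0)/(12 - 0) ≡ 3/12 mod 13. 12⁻¹ ≡ 12 (mod 13) since 12·12 = 144 ≡ 1, so λ ≡ 10.
  x = λ² - 0 - 12 = 100 - 12 ≡ 10; y = λ·(0 - 10) - 0 ≡ 4. → (10, 4)
7G: (10, 4) + (12, 3). λ = (3 - 4)/(12 - 10) ≡ 12/2 mod 13. 2⁻¹ ≡ 7 (mod 13), so λ ≡ 6.
  x = λ² - 10 - 12 = 36 - 22 ≡ 1; y = λ·(10 - 1) - 4 ≡ 11. → (1, 11)
8G: (1, 11) + (12, 3). λ = (3 - 11)/(12 - 1) ≡ 5/11 mod 13. 11⁻¹ ≡ 6 (mod 13) since 11·6 = 66 ≡ 1, so λ ≡ 4.
  x = λ² - 1 - 12 = 16 - 13 ≡ 3; y = λ·(1 - 3) - 11 ≡ 7. → (3, 7)

(3, 7)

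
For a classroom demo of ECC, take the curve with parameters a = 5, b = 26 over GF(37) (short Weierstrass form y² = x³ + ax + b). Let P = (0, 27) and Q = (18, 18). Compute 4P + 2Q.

First 4P:
Repeated addition: build up to 4P.
2P: tangent at (0, 27): λ = (3·0² + 5)/(2·27) ≡ 5/17. 17⁻¹ ≡ 24 (mod 37) since 17·24 = 408 ≡ 1, so λ ≡ 5·24 ≡ 9.
  x = λ² - 0 - 0 = 81 - 0 ≡ 7; y = λ·(0 - 7) - 27 ≡ 21. → (7, 21)
3P: (7, 21) + (0, 27). λ = (27 - 21)/(0 - 7) ≡ 6/30 mod 37. 30⁻¹ ≡ 21 (mod 37) since 30·21 = 630 ≡ 1, so λ ≡ 15.
  x = λ² - 7 - 0 = 225 - 7 ≡ 33; y = λ·(7 - 33) - 21 ≡ 33. → (33, 33)
4P: (33, 33) + (0, 27). λ = (27 - 33)/(0 - 33) ≡ 31/4 mod 37. 4⁻¹ ≡ 28 (mod 37) since 4·28 = 112 ≡ 1, so λ ≡ 17.
  x = λ² - 33 - 0 = 289 - 33 ≡ 34; y = λ·(33 - 34) - 33 ≡ 24. → (34, 24)
4P = (34, 24).
Next 2Q:
Repeated addition: build up to 2Q.
2Q: tangent at (18, 18): λ = (3·18² + 5)/(2·18) ≡ 15/36. 36⁻¹ ≡ 36 (mod 37) since 36·36 = 1296 ≡ 1, so λ ≡ 15·36 ≡ 22.
  x = λ² - 18 - 18 = 484 - 36 ≡ 4; y = λ·(18 - 4) - 18 ≡ 31. → (4, 31)
2Q = (4, 31).
Finally 4P + 2Q:
(34, 24) + (4, 31). λ = (31 - 24)/(4 - 34) ≡ 7/7 mod 37. 7⁻¹ ≡ 16 (mod 37) since 7·16 = 112 ≡ 1, so λ ≡ 1.
  x = λ² - 34 - 4 = 1 - 38 ≡ 0; y = λ·(34 - 0) - 24 ≡ 10. → (0, 10)

(0, 10)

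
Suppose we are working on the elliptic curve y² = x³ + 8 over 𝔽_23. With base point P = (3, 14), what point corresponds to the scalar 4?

Repeated addition: build up to 4P.
2P: tangent at (3, 14): λ = (3·3² + 0)/(2·14) ≡ 4/5. 5⁻¹ ≡ 14 (mod 23), so λ ≡ 4·14 ≡ 10.
  x = λ² - 3 - 3 = 100 - 6 ≡ 2; y = λ·(3 - 2) - 14 ≡ 19. → (2, 19)
3P: (2, 19) + (3, 14). λ = (14 - 19)/(3 - 2) ≡ 18/1 mod 23. 1⁻¹ ≡ 1 (mod 23), so λ ≡ 18.
  x = λ² - 2 - 3 = 324 - 5 ≡ 20; y = λ·(2 - 20) - 19 ≡ 2. → (20, 2)
4P: (20, 2) + (3, 14). λ = (14 - 2)/(3 - 20) ≡ 12/6 mod 23. 6⁻¹ ≡ 4 (mod 23) since 6·4 = 24 ≡ 1, so λ ≡ 2.
  x = λ² - 20 - 3 = 4 - 23 ≡ 4; y = λ·(20 - 4) - 2 ≡ 7. → (4, 7)

(4, 7)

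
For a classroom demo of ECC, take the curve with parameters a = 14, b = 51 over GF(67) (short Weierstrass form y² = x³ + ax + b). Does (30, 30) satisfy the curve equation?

y² = 30² ≡ 29; x³ + 14x + 51 = 27471 ≡ 1 (mod 67). 29 ≠ 1.

no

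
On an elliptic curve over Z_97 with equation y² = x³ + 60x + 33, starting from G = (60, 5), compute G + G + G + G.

(39, 0)

Repeated addition: build up to 4G.
2G: tangent at (60, 5): λ = (3·60² + 60)/(2·5) ≡ 93/10. 10⁻¹ ≡ 68 (mod 97), so λ ≡ 93·68 ≡ 19.
  x = λ² - 60 - 60 = 361 - 120 ≡ 47; y = λ·(60 - 47) - 5 ≡ 48. → (47, 48)
3G: (47, 48) + (60, 5). λ = (5 - 48)/(60 - 47) ≡ 54/13 mod 97. 13⁻¹ ≡ 15 (mod 97), so λ ≡ 34.
  x = λ² - 47 - 60 = 1156 - 107 ≡ 79; y = λ·(47 - 79) - 48 ≡ 28. → (79, 28)
4G: (79, 28) + (60, 5). λ = (5 - 28)/(60 - 79) ≡ 74/78 mod 97. 78⁻¹ ≡ 51 (mod 97) since 78·51 = 3978 ≡ 1, so λ ≡ 88.
  x = λ² - 79 - 60 = 7744 - 139 ≡ 39; y = λ·(79 - 39) - 28 ≡ 0. → (39, 0)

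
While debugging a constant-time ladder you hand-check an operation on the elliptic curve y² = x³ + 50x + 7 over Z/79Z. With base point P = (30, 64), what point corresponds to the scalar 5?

(47, 77)

Double-and-add on 5 = (101)₂. Start with P = (30, 64) for the leading 1-bit.
double: tangent at (30, 64): λ = (3·30² + 50)/(2·64) ≡ 64/49. 49⁻¹ ≡ 50 (mod 79) since 49·50 = 2450 ≡ 1, so λ ≡ 64·50 ≡ 40.
  x = λ² - 30 - 30 = 1600 - 60 ≡ 39; y = λ·(30 - 39) - 64 ≡ 50. → (39, 50)
double: tangent at (39, 50): λ = (3·39² + 50)/(2·50) ≡ 31/21. 21⁻¹ ≡ 64 (mod 79) since 21·64 = 1344 ≡ 1, so λ ≡ 31·64 ≡ 9.
  x = λ² - 39 - 39 = 81 - 78 ≡ 3; y = λ·(39 - 3) - 50 ≡ 37. → (3, 37)
add P: (3, 37) + (30, 64). λ = (64 - 37)/(30 - 3) ≡ 27/27 mod 79. 27⁻¹ ≡ 41 (mod 79) since 27·41 = 1107 ≡ 1, so λ ≡ 1.
  x = λ² - 3 - 30 = 1 - 33 ≡ 47; y = λ·(3 - 47) - 37 ≡ 77. → (47, 77)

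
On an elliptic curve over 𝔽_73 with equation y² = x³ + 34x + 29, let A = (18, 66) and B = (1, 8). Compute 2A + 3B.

(3, 31)

First 2A:
Repeated addition: build up to 2A.
2A: tangent at (18, 66): λ = (3·18² + 34)/(2·66) ≡ 57/59. 59⁻¹ ≡ 26 (mod 73), so λ ≡ 57·26 ≡ 22.
  x = λ² - 18 - 18 = 484 - 36 ≡ 10; y = λ·(18 - 10) - 66 ≡ 37. → (10, 37)
2A = (10, 37).
Next 3B:
Repeated addition: build up to 3B.
2B: tangent at (1, 8): λ = (3·1² + 34)/(2·8) ≡ 37/16. 16⁻¹ ≡ 32 (mod 73), so λ ≡ 37·32 ≡ 16.
  x = λ² - 1 - 1 = 256 - 2 ≡ 35; y = λ·(1 - 35) - 8 ≡ 32. → (35, 32)
3B: (35, 32) + (1, 8). λ = (8 - 32)/(1 - 35) ≡ 49/39 mod 73. 39⁻¹ ≡ 15 (mod 73), so λ ≡ 5.
  x = λ² - 35 - 1 = 25 - 36 ≡ 62; y = λ·(35 - 62) - 32 ≡ 52. → (62, 52)
3B = (62, 52).
Finally 2A + 3B:
(10, 37) + (62, 52). λ = (52 - 37)/(62 - 10) ≡ 15/52 mod 73. 52⁻¹ ≡ 66 (mod 73), so λ ≡ 41.
  x = λ² - 10 - 62 = 1681 - 72 ≡ 3; y = λ·(10 - 3) - 37 ≡ 31. → (3, 31)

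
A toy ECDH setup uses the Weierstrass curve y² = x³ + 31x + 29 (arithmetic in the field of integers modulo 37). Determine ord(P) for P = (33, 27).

11

2P: tangent at (33, 27): λ = (3·33² + 31)/(2·27) ≡ 5/17. 17⁻¹ ≡ 24 (mod 37), so λ ≡ 5·24 ≡ 9.
  x = λ² - 33 - 33 = 81 - 66 ≡ 15; y = λ·(33 - 15) - 27 ≡ 24. → (15, 24)
3P: (15, 24) + (33, 27). λ = (27 - 24)/(33 - 15) ≡ 3/18 mod 37. 18⁻¹ ≡ 35 (mod 37) since 18·35 = 630 ≡ 1, so λ ≡ 31.
  x = λ² - 15 - 33 = 961 - 48 ≡ 25; y = λ·(15 - 25) - 24 ≡ 36. → (25, 36)
4P: (25, 36) + (33, 27). λ = (27 - 36)/(33 - 25) ≡ 28/8 mod 37. 8⁻¹ ≡ 14 (mod 37) since 8·14 = 112 ≡ 1, so λ ≡ 22.
  x = λ² - 25 - 33 = 484 - 58 ≡ 19; y = λ·(25 - 19) - 36 ≡ 22. → (19, 22)
5P: (19, 22) + (33, 27). λ = (27 - 22)/(33 - 19) ≡ 5/14 mod 37. 14⁻¹ ≡ 8 (mod 37) since 14·8 = 112 ≡ 1, so λ ≡ 3.
  x = λ² - 19 - 33 = 9 - 52 ≡ 31; y = λ·(19 - 31) - 22 ≡ 16. → (31, 16)
6P: (31, 16) + (33, 27). λ = (27 - 16)/(33 - 31) ≡ 11/2 mod 37. 2⁻¹ ≡ 19 (mod 37), so λ ≡ 24.
  x = λ² - 31 - 33 = 576 - 64 ≡ 31; y = λ·(31 - 31) - 16 ≡ 21. → (31, 21)
7P: (31, 21) + (33, 27). λ = (27 - 21)/(33 - 31) ≡ 6/2 mod 37. 2⁻¹ ≡ 19 (mod 37), so λ ≡ 3.
  x = λ² - 31 - 33 = 9 - 64 ≡ 19; y = λ·(31 - 19) - 21 ≡ 15. → (19, 15)
8P: (19, 15) + (33, 27). λ = (27 - 15)/(33 - 19) ≡ 12/14 mod 37. 14⁻¹ ≡ 8 (mod 37) since 14·8 = 112 ≡ 1, so λ ≡ 22.
  x = λ² - 19 - 33 = 484 - 52 ≡ 25; y = λ·(19 - 25) - 15 ≡ 1. → (25, 1)
9P: (25, 1) + (33, 27). λ = (27 - 1)/(33 - 25) ≡ 26/8 mod 37. 8⁻¹ ≡ 14 (mod 37) since 8·14 = 112 ≡ 1, so λ ≡ 31.
  x = λ² - 25 - 33 = 961 - 58 ≡ 15; y = λ·(25 - 15) - 1 ≡ 13. → (15, 13)
10P: (15, 13) + (33, 27). λ = (27 - 13)/(33 - 15) ≡ 14/18 mod 37. 18⁻¹ ≡ 35 (mod 37), so λ ≡ 9.
  x = λ² - 15 - 33 = 81 - 48 ≡ 33; y = λ·(15 - 33) - 13 ≡ 10. → (33, 10)
11P: (33, 10) + (33, 27): same x and y₁ ≡ -y₂, so the sum is O.
11P = O, so the order is 11.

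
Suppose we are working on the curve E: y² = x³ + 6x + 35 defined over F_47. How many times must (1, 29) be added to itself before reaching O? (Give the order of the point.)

3

2P: tangent at (1, 29): λ = (3·1² + 6)/(2·29) ≡ 9/11. 11⁻¹ ≡ 30 (mod 47), so λ ≡ 9·30 ≡ 35.
  x = λ² - 1 - 1 = 1225 - 2 ≡ 1; y = λ·(1 - 1) - 29 ≡ 18. → (1, 18)
3P: (1, 18) + (1, 29): same x and y₁ ≡ -y₂, so the sum is O.
3P = O, so the order is 3.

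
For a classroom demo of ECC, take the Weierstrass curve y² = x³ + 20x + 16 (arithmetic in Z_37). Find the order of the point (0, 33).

7

2P: tangent at (0, 33): λ = (3·0² + 20)/(2·33) ≡ 20/29. 29⁻¹ ≡ 23 (mod 37) since 29·23 = 667 ≡ 1, so λ ≡ 20·23 ≡ 16.
  x = λ² - 0 - 0 = 256 - 0 ≡ 34; y = λ·(0 - 34) - 33 ≡ 15. → (34, 15)
3P: (34, 15) + (0, 33). λ = (33 - 15)/(0 - 34) ≡ 18/3 mod 37. 3⁻¹ ≡ 25 (mod 37), so λ ≡ 6.
  x = λ² - 34 - 0 = 36 - 34 ≡ 2; y = λ·(34 - 2) - 15 ≡ 29. → (2, 29)
4P: (2, 29) + (0, 33). λ = (33 - 29)/(0 - 2) ≡ 4/35 mod 37. 35⁻¹ ≡ 18 (mod 37), so λ ≡ 35.
  x = λ² - 2 - 0 = 1225 - 2 ≡ 2; y = λ·(2 - 2) - 29 ≡ 8. → (2, 8)
5P: (2, 8) + (0, 33). λ = (33 - 8)/(0 - 2) ≡ 25/35 mod 37. 35⁻¹ ≡ 18 (mod 37), so λ ≡ 6.
  x = λ² - 2 - 0 = 36 - 2 ≡ 34; y = λ·(2 - 34) - 8 ≡ 22. → (34, 22)
6P: (34, 22) + (0, 33). λ = (33 - 22)/(0 - 34) ≡ 11/3 mod 37. 3⁻¹ ≡ 25 (mod 37), so λ ≡ 16.
  x = λ² - 34 - 0 = 256 - 34 ≡ 0; y = λ·(34 - 0) - 22 ≡ 4. → (0, 4)
7P: (0, 4) + (0, 33): same x and y₁ ≡ -y₂, so the sum is O.
7P = O, so the order is 7.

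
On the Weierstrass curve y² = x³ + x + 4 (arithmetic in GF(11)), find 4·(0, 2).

Write Q = (0, 2).
Double-and-add on 4 = (100)₂. Start with Q = (0, 2) for the leading 1-bit.
double: tangent at (0, 2): λ = (3·0² + 1)/(2·2) ≡ 1/4. 4⁻¹ ≡ 3 (mod 11), so λ ≡ 1·3 ≡ 3.
  x = λ² - 0 - 0 = 9 - 0 ≡ 9; y = λ·(0 - 9) - 2 ≡ 4. → (9, 4)
double: tangent at (9, 4): λ = (3·9² + 1)/(2·4) ≡ 2/8. 8⁻¹ ≡ 7 (mod 11), so λ ≡ 2·7 ≡ 3.
  x = λ² - 9 - 9 = 9 - 18 ≡ 2; y = λ·(9 - 2) - 4 ≡ 6. → (2, 6)

(2, 6)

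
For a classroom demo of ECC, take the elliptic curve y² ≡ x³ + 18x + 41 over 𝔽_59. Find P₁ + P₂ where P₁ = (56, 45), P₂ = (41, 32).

(56, 45) + (41, 32). λ = (32 - 45)/(41 - 56) ≡ 46/44 mod 59. 44⁻¹ ≡ 55 (mod 59), so λ ≡ 52.
  x = λ² - 56 - 41 = 2704 - 97 ≡ 11; y = λ·(56 - 11) - 45 ≡ 53. → (11, 53)

(11, 53)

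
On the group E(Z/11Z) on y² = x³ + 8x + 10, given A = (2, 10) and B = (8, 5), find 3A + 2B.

First 3A:
Repeated addition: build up to 3A.
2A: tangent at (2, 10): λ = (3·2² + 8)/(2·10) ≡ 9/9. 9⁻¹ ≡ 5 (mod 11) since 9·5 = 45 ≡ 1, so λ ≡ 9·5 ≡ 1.
  x = λ² - 2 - 2 = 1 - 4 ≡ 8; y = λ·(2 - 8) - 10 ≡ 6. → (8, 6)
3A: (8, 6) + (2, 10). λ = (10 - 6)/(2 - 8) ≡ 4/5 mod 11. 5⁻¹ ≡ 9 (mod 11), so λ ≡ 3.
  x = λ² - 8 - 2 = 9 - 10 ≡ 10; y = λ·(8 - 10) - 6 ≡ 10. → (10, 10)
3A = (10, 10).
Next 2B:
Repeated addition: build up to 2B.
2B: tangent at (8, 5): λ = (3·8² + 8)/(2·5) ≡ 2/10. 10⁻¹ ≡ 10 (mod 11), so λ ≡ 2·10 ≡ 9.
  x = λ² - 8 - 8 = 81 - 16 ≡ 10; y = λ·(8 - 10) - 5 ≡ 10. → (10, 10)
2B = (10, 10).
Finally 3A + 2B:
tangent at (10, 10): λ = (3·10² + 8)/(2·10) ≡ 0/9. 9⁻¹ ≡ 5 (mod 11), so λ ≡ 0·5 ≡ 0.
  x = λ² - 10 - 10 = 0 - 20 ≡ 2; y = λ·(10 - 2) - 10 ≡ 1. → (2, 1)

(2, 1)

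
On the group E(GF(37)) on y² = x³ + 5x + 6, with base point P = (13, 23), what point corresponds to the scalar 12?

Repeated addition: build up to 12P.
2P: tangent at (13, 23): λ = (3·13² + 5)/(2·23) ≡ 31/9. 9⁻¹ ≡ 33 (mod 37), so λ ≡ 31·33 ≡ 24.
  x = λ² - 13 - 13 = 576 - 26 ≡ 32; y = λ·(13 - 32) - 23 ≡ 2. → (32, 2)
3P: (32, 2) + (13, 23). λ = (23 - 2)/(13 - 32) ≡ 21/18 mod 37. 18⁻¹ ≡ 35 (mod 37), so λ ≡ 32.
  x = λ² - 32 - 13 = 1024 - 45 ≡ 17; y = λ·(32 - 17) - 2 ≡ 34. → (17, 34)
4P: (17, 34) + (13, 23). λ = (23 - 34)/(13 - 17) ≡ 26/33 mod 37. 33⁻¹ ≡ 9 (mod 37), so λ ≡ 12.
  x = λ² - 17 - 13 = 144 - 30 ≡ 3; y = λ·(17 - 3) - 34 ≡ 23. → (3, 23)
5P: (3, 23) + (13, 23). λ = (23 - 23)/(13 - 3) ≡ 0/10 mod 37. 10⁻¹ ≡ 26 (mod 37), so λ ≡ 0.
  x = λ² - 3 - 13 = 0 - 16 ≡ 21; y = λ·(3 - 21) - 23 ≡ 14. → (21, 14)
6P: (21, 14) + (13, 23). λ = (23 - 14)/(13 - 21) ≡ 9/29 mod 37. 29⁻¹ ≡ 23 (mod 37) since 29·23 = 667 ≡ 1, so λ ≡ 22.
  x = λ² - 21 - 13 = 484 - 34 ≡ 6; y = λ·(21 - 6) - 14 ≡ 20. → (6, 20)
7P: (6, 20) + (13, 23). λ = (23 - 20)/(13 - 6) ≡ 3/7 mod 37. 7⁻¹ ≡ 16 (mod 37), so λ ≡ 11.
  x = λ² - 6 - 13 = 121 - 19 ≡ 28; y = λ·(6 - 28) - 20 ≡ 34. → (28, 34)
8P: (28, 34) + (13, 23). λ = (23 - 34)/(13 - 28) ≡ 26/22 mod 37. 22⁻¹ ≡ 32 (mod 37) since 22·32 = 704 ≡ 1, so λ ≡ 18.
  x = λ² - 28 - 13 = 324 - 41 ≡ 24; y = λ·(28 - 24) - 34 ≡ 1. → (24, 1)
9P: (24, 1) + (13, 23). λ = (23 - 1)/(13 - 24) ≡ 22/26 mod 37. 26⁻¹ ≡ 10 (mod 37) since 26·10 = 260 ≡ 1, so λ ≡ 35.
  x = λ² - 24 - 13 = 1225 - 37 ≡ 4; y = λ·(24 - 4) - 1 ≡ 33. → (4, 33)
10P: (4, 33) + (13, 23). λ = (23 - 33)/(13 - 4) ≡ 27/9 mod 37. 9⁻¹ ≡ 33 (mod 37), so λ ≡ 3.
  x = λ² - 4 - 13 = 9 - 17 ≡ 29; y = λ·(4 - 29) - 33 ≡ 3. → (29, 3)
11P: (29, 3) + (13, 23). λ = (23 - 3)/(13 - 29) ≡ 20/21 mod 37. 21⁻¹ ≡ 30 (mod 37), so λ ≡ 8.
  x = λ² - 29 - 13 = 64 - 42 ≡ 22; y = λ·(29 - 22) - 3 ≡ 16. → (22, 16)
12P: (22, 16) + (13, 23). λ = (23 - 16)/(13 - 22) ≡ 7/28 mod 37. 28⁻¹ ≡ 4 (mod 37) since 28·4 = 112 ≡ 1, so λ ≡ 28.
  x = λ² - 22 - 13 = 784 - 35 ≡ 9; y = λ·(22 - 9) - 16 ≡ 15. → (9, 15)

(9, 15)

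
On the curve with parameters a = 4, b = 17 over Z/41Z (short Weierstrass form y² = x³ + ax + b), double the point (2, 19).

(29, 2)

tangent at (2, 19): λ = (3·2² + 4)/(2·19) ≡ 16/38. 38⁻¹ ≡ 27 (mod 41), so λ ≡ 16·27 ≡ 22.
  x = λ² - 2 - 2 = 484 - 4 ≡ 29; y = λ·(2 - 29) - 19 ≡ 2. → (29, 2)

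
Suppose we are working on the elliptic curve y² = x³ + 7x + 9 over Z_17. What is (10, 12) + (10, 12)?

tangent at (10, 12): λ = (3·10² + 7)/(2·12) ≡ 1/7. 7⁻¹ ≡ 5 (mod 17), so λ ≡ 1·5 ≡ 5.
  x = λ² - 10 - 10 = 25 - 20 ≡ 5; y = λ·(10 - 5) - 12 ≡ 13. → (5, 13)

(5, 13)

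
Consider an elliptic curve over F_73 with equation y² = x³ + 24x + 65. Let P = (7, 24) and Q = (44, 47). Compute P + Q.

(21, 62)

(7, 24) + (44, 47). λ = (47 - 24)/(44 - 7) ≡ 23/37 mod 73. 37⁻¹ ≡ 2 (mod 73) since 37·2 = 74 ≡ 1, so λ ≡ 46.
  x = λ² - 7 - 44 = 2116 - 51 ≡ 21; y = λ·(7 - 21) - 24 ≡ 62. → (21, 62)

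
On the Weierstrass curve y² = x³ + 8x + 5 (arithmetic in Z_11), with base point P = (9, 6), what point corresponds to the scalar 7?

Repeated addition: build up to 7P.
2P: tangent at (9, 6): λ = (3·9² + 8)/(2·6) ≡ 9/1. 1⁻¹ ≡ 1 (mod 11), so λ ≡ 9·1 ≡ 9.
  x = λ² - 9 - 9 = 81 - 18 ≡ 8; y = λ·(9 - 8) - 6 ≡ 3. → (8, 3)
3P: (8, 3) + (9, 6). λ = (6 - 3)/(9 - 8) ≡ 3/1 mod 11. 1⁻¹ ≡ 1 (mod 11), so λ ≡ 3.
  x = λ² - 8 - 9 = 9 - 17 ≡ 3; y = λ·(8 - 3) - 3 ≡ 1. → (3, 1)
4P: (3, 1) + (9, 6). λ = (6 - 1)/(9 - 3) ≡ 5/6 mod 11. 6⁻¹ ≡ 2 (mod 11) since 6·2 = 12 ≡ 1, so λ ≡ 10.
  x = λ² - 3 - 9 = 100 - 12 ≡ 0; y = λ·(3 - 0) - 1 ≡ 7. → (0, 7)
5P: (0, 7) + (9, 6). λ = (6 - 7)/(9 - 0) ≡ 10/9 mod 11. 9⁻¹ ≡ 5 (mod 11), so λ ≡ 6.
  x = λ² - 0 - 9 = 36 - 9 ≡ 5; y = λ·(0 - 5) - 7 ≡ 7. → (5, 7)
6P: (5, 7) + (9, 6). λ = (6 - 7)/(9 - 5) ≡ 10/4 mod 11. 4⁻¹ ≡ 3 (mod 11) since 4·3 = 12 ≡ 1, so λ ≡ 8.
  x = λ² - 5 - 9 = 64 - 14 ≡ 6; y = λ·(5 - 6) - 7 ≡ 7. → (6, 7)
7P: (6, 7) + (9, 6). λ = (6 - 7)/(9 - 6) ≡ 10/3 mod 11. 3⁻¹ ≡ 4 (mod 11), so λ ≡ 7.
  x = λ² - 6 - 9 = 49 - 15 ≡ 1; y = λ·(6 - 1) - 7 ≡ 6. → (1, 6)

(1, 6)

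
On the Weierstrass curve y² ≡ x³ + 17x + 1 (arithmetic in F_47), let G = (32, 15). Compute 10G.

(12, 10)

Double-and-add on 10 = (1010)₂. Start with G = (32, 15) for the leading 1-bit.
double: tangent at (32, 15): λ = (3·32² + 17)/(2·15) ≡ 34/30. 30⁻¹ ≡ 11 (mod 47) since 30·11 = 330 ≡ 1, so λ ≡ 34·11 ≡ 45.
  x = λ² - 32 - 32 = 2025 - 64 ≡ 34; y = λ·(32 - 34) - 15 ≡ 36. → (34, 36)
double: tangent at (34, 36): λ = (3·34² + 17)/(2·36) ≡ 7/25. 25⁻¹ ≡ 32 (mod 47), so λ ≡ 7·32 ≡ 36.
  x = λ² - 34 - 34 = 1296 - 68 ≡ 6; y = λ·(34 - 6) - 36 ≡ 32. → (6, 32)
add G: (6, 32) + (32, 15). λ = (15 - 32)/(32 - 6) ≡ 30/26 mod 47. 26⁻¹ ≡ 38 (mod 47), so λ ≡ 12.
  x = λ² - 6 - 32 = 144 - 38 ≡ 12; y = λ·(6 - 12) - 32 ≡ 37. → (12, 37)
double: tangent at (12, 37): λ = (3·12² + 17)/(2·37) ≡ 26/27. 27⁻¹ ≡ 7 (mod 47), so λ ≡ 26·7 ≡ 41.
  x = λ² - 12 - 12 = 1681 - 24 ≡ 12; y = λ·(12 - 12) - 37 ≡ 10. → (12, 10)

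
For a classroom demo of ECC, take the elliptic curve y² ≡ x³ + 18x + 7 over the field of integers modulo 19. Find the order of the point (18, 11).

5

2P: tangent at (18, 11): λ = (3·18² + 18)/(2·11) ≡ 2/3. 3⁻¹ ≡ 13 (mod 19) since 3·13 = 39 ≡ 1, so λ ≡ 2·13 ≡ 7.
  x = λ² - 18 - 18 = 49 - 36 ≡ 13; y = λ·(18 - 13) - 11 ≡ 5. → (13, 5)
3P: (13, 5) + (18, 11). λ = (11 - 5)/(18 - 13) ≡ 6/5 mod 19. 5⁻¹ ≡ 4 (mod 19), so λ ≡ 5.
  x = λ² - 13 - 18 = 25 - 31 ≡ 13; y = λ·(13 - 13) - 5 ≡ 14. → (13, 14)
4P: (13, 14) + (18, 11). λ = (11 - 14)/(18 - 13) ≡ 16/5 mod 19. 5⁻¹ ≡ 4 (mod 19), so λ ≡ 7.
  x = λ² - 13 - 18 = 49 - 31 ≡ 18; y = λ·(13 - 18) - 14 ≡ 8. → (18, 8)
5P: (18, 8) + (18, 11): same x and y₁ ≡ -y₂, so the sum is 𝒪.
5P = 𝒪, so the order is 5.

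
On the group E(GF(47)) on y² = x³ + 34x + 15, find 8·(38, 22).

(36, 7)

Write P = (38, 22).
Double-and-add on 8 = (1000)₂. Start with P = (38, 22) for the leading 1-bit.
double: tangent at (38, 22): λ = (3·38² + 34)/(2·22) ≡ 42/44. 44⁻¹ ≡ 31 (mod 47) since 44·31 = 1364 ≡ 1, so λ ≡ 42·31 ≡ 33.
  x = λ² - 38 - 38 = 1089 - 76 ≡ 26; y = λ·(38 - 26) - 22 ≡ 45. → (26, 45)
double: tangent at (26, 45): λ = (3·26² + 34)/(2·45) ≡ 41/43. 43⁻¹ ≡ 35 (mod 47), so λ ≡ 41·35 ≡ 25.
  x = λ² - 26 - 26 = 625 - 52 ≡ 9; y = λ·(26 - 9) - 45 ≡ 4. → (9, 4)
double: tangent at (9, 4): λ = (3·9² + 34)/(2·4) ≡ 42/8. 8⁻¹ ≡ 6 (mod 47), so λ ≡ 42·6 ≡ 17.
  x = λ² - 9 - 9 = 289 - 18 ≡ 36; y = λ·(9 - 36) - 4 ≡ 7. → (36, 7)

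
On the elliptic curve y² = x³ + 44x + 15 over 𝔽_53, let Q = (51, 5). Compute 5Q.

(32, 18)

Repeated addition: build up to 5Q.
2Q: tangent at (51, 5): λ = (3·51² + 44)/(2·5) ≡ 3/10. 10⁻¹ ≡ 16 (mod 53), so λ ≡ 3·16 ≡ 48.
  x = λ² - 51 - 51 = 2304 - 102 ≡ 29; y = λ·(51 - 29) - 5 ≡ 44. → (29, 44)
3Q: (29, 44) + (51, 5). λ = (5 - 44)/(51 - 29) ≡ 14/22 mod 53. 22⁻¹ ≡ 41 (mod 53), so λ ≡ 44.
  x = λ² - 29 - 51 = 1936 - 80 ≡ 1; y = λ·(29 - 1) - 44 ≡ 22. → (1, 22)
4Q: (1, 22) + (51, 5). λ = (5 - 22)/(51 - 1) ≡ 36/50 mod 53. 50⁻¹ ≡ 35 (mod 53) since 50·35 = 1750 ≡ 1, so λ ≡ 41.
  x = λ² - 1 - 51 = 1681 - 52 ≡ 39; y = λ·(1 - 39) - 22 ≡ 10. → (39, 10)
5Q: (39, 10) + (51, 5). λ = (5 - 10)/(51 - 39) ≡ 48/12 mod 53. 12⁻¹ ≡ 31 (mod 53), so λ ≡ 4.
  x = λ² - 39 - 51 = 16 - 90 ≡ 32; y = λ·(39 - 32) - 10 ≡ 18. → (32, 18)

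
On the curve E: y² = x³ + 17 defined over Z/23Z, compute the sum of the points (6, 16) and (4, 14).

(6, 16) + (4, 14). λ = (14 - 16)/(4 - 6) ≡ 21/21 mod 23. 21⁻¹ ≡ 11 (mod 23), so λ ≡ 1.
  x = λ² - 6 - 4 = 1 - 10 ≡ 14; y = λ·(6 - 14) - 16 ≡ 22. → (14, 22)

(14, 22)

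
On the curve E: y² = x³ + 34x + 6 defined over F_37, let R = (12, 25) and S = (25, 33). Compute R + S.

(12, 25) + (25, 33). λ = (33 - 25)/(25 - 12) ≡ 8/13 mod 37. 13⁻¹ ≡ 20 (mod 37) since 13·20 = 260 ≡ 1, so λ ≡ 12.
  x = λ² - 12 - 25 = 144 - 37 ≡ 33; y = λ·(12 - 33) - 25 ≡ 19. → (33, 19)

(33, 19)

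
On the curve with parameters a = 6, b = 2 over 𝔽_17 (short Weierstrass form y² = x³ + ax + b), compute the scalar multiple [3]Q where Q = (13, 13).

(3, 8)

Repeated addition: build up to 3Q.
2Q: tangent at (13, 13): λ = (3·13² + 6)/(2·13) ≡ 3/9. 9⁻¹ ≡ 2 (mod 17), so λ ≡ 3·2 ≡ 6.
  x = λ² - 13 - 13 = 36 - 26 ≡ 10; y = λ·(13 - 10) - 13 ≡ 5. → (10, 5)
3Q: (10, 5) + (13, 13). λ = (13 - 5)/(13 - 10) ≡ 8/3 mod 17. 3⁻¹ ≡ 6 (mod 17), so λ ≡ 14.
  x = λ² - 10 - 13 = 196 - 23 ≡ 3; y = λ·(10 - 3) - 5 ≡ 8. → (3, 8)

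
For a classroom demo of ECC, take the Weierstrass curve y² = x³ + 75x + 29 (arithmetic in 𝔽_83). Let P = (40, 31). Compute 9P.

(39, 43)

Double-and-add on 9 = (1001)₂. Start with P = (40, 31) for the leading 1-bit.
double: tangent at (40, 31): λ = (3·40² + 75)/(2·31) ≡ 61/62. 62⁻¹ ≡ 79 (mod 83) since 62·79 = 4898 ≡ 1, so λ ≡ 61·79 ≡ 5.
  x = λ² - 40 - 40 = 25 - 80 ≡ 28; y = λ·(40 - 28) - 31 ≡ 29. → (28, 29)
double: tangent at (28, 29): λ = (3·28² + 75)/(2·29) ≡ 20/58. 58⁻¹ ≡ 73 (mod 83) since 58·73 = 4234 ≡ 1, so λ ≡ 20·73 ≡ 49.
  x = λ² - 28 - 28 = 2401 - 56 ≡ 21; y = λ·(28 - 21) - 29 ≡ 65. → (21, 65)
double: tangent at (21, 65): λ = (3·21² + 75)/(2·65) ≡ 70/47. 47⁻¹ ≡ 53 (mod 83), so λ ≡ 70·53 ≡ 58.
  x = λ² - 21 - 21 = 3364 - 42 ≡ 2; y = λ·(21 - 2) - 65 ≡ 41. → (2, 41)
add P: (2, 41) + (40, 31). λ = (31 - 41)/(40 - 2) ≡ 73/38 mod 83. 38⁻¹ ≡ 59 (mod 83) since 38·59 = 2242 ≡ 1, so λ ≡ 74.
  x = λ² - 2 - 40 = 5476 - 42 ≡ 39; y = λ·(2 - 39) - 41 ≡ 43. → (39, 43)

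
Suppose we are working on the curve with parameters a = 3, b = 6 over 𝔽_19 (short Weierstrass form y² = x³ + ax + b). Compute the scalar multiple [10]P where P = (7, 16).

Double-and-add on 10 = (1010)₂. Start with P = (7, 16) for the leading 1-bit.
double: tangent at (7, 16): λ = (3·7² + 3)/(2·16) ≡ 17/13. 13⁻¹ ≡ 3 (mod 19), so λ ≡ 17·3 ≡ 13.
  x = λ² - 7 - 7 = 169 - 14 ≡ 3; y = λ·(7 - 3) - 16 ≡ 17. → (3, 17)
double: tangent at (3, 17): λ = (3·3² + 3)/(2·17) ≡ 11/15. 15⁻¹ ≡ 14 (mod 19), so λ ≡ 11·14 ≡ 2.
  x = λ² - 3 - 3 = 4 - 6 ≡ 17; y = λ·(3 - 17) - 17 ≡ 12. → (17, 12)
add P: (17, 12) + (7, 16). λ = (16 - 12)/(7 - 17) ≡ 4/9 mod 19. 9⁻¹ ≡ 17 (mod 19) since 9·17 = 153 ≡ 1, so λ ≡ 11.
  x = λ² - 17 - 7 = 121 - 24 ≡ 2; y = λ·(17 - 2) - 12 ≡ 1. → (2, 1)
double: tangent at (2, 1): λ = (3·2² + 3)/(2·1) ≡ 15/2. 2⁻¹ ≡ 10 (mod 19) since 2·10 = 20 ≡ 1, so λ ≡ 15·10 ≡ 17.
  x = λ² - 2 - 2 = 289 - 4 ≡ 0; y = λ·(2 - 0) - 1 ≡ 14. → (0, 14)

(0, 14)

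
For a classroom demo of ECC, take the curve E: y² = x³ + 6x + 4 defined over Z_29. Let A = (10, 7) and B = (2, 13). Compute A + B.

(10, 7) + (2, 13). λ = (13 - 7)/(2 - 10) ≡ 6/21 mod 29. 21⁻¹ ≡ 18 (mod 29) since 21·18 = 378 ≡ 1, so λ ≡ 21.
  x = λ² - 10 - 2 = 441 - 12 ≡ 23; y = λ·(10 - 23) - 7 ≡ 10. → (23, 10)

(23, 10)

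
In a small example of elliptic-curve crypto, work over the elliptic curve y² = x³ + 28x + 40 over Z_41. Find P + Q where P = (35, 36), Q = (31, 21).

(35, 36) + (31, 21). λ = (21 - 36)/(31 - 35) ≡ 26/37 mod 41. 37⁻¹ ≡ 10 (mod 41) since 37·10 = 370 ≡ 1, so λ ≡ 14.
  x = λ² - 35 - 31 = 196 - 66 ≡ 7; y = λ·(35 - 7) - 36 ≡ 28. → (7, 28)

(7, 28)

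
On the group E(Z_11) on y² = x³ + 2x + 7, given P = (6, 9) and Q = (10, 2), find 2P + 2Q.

First 2P:
Repeated addition: build up to 2P.
2P: tangent at (6, 9): λ = (3·6² + 2)/(2·9) ≡ 0/7. 7⁻¹ ≡ 8 (mod 11), so λ ≡ 0·8 ≡ 0.
  x = λ² - 6 - 6 = 0 - 12 ≡ 10; y = λ·(6 - 10) - 9 ≡ 2. → (10, 2)
2P = (10, 2).
Next 2Q:
Repeated addition: build up to 2Q.
2Q: tangent at (10, 2): λ = (3·10² + 2)/(2·2) ≡ 5/4. 4⁻¹ ≡ 3 (mod 11), so λ ≡ 5·3 ≡ 4.
  x = λ² - 10 - 10 = 16 - 20 ≡ 7; y = λ·(10 - 7) - 2 ≡ 10. → (7, 10)
2Q = (7, 10).
Finally 2P + 2Q:
(10, 2) + (7, 10). λ = (10 - 2)/(7 - 10) ≡ 8/8 mod 11. 8⁻¹ ≡ 7 (mod 11) since 8·7 = 56 ≡ 1, so λ ≡ 1.
  x = λ² - 10 - 7 = 1 - 17 ≡ 6; y = λ·(10 - 6) - 2 ≡ 2. → (6, 2)

(6, 2)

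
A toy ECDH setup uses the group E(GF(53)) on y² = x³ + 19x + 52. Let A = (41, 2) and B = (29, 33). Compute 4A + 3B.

(45, 36)

First 4A:
Double-and-add on 4 = (100)₂. Start with A = (41, 2) for the leading 1-bit.
double: tangent at (41, 2): λ = (3·41² + 19)/(2·2) ≡ 27/4. 4⁻¹ ≡ 40 (mod 53), so λ ≡ 27·40 ≡ 20.
  x = λ² - 41 - 41 = 400 - 82 ≡ 0; y = λ·(41 - 0) - 2 ≡ 23. → (0, 23)
double: tangent at (0, 23): λ = (3·0² + 19)/(2·23) ≡ 19/46. 46⁻¹ ≡ 15 (mod 53), so λ ≡ 19·15 ≡ 20.
  x = λ² - 0 - 0 = 400 - 0 ≡ 29; y = λ·(0 - 29) - 23 ≡ 33. → (29, 33)
4A = (29, 33).
Next 3B:
Repeated addition: build up to 3B.
2B: tangent at (29, 33): λ = (3·29² + 19)/(2·33) ≡ 51/13. 13⁻¹ ≡ 49 (mod 53), so λ ≡ 51·49 ≡ 8.
  x = λ² - 29 - 29 = 64 - 58 ≡ 6; y = λ·(29 - 6) - 33 ≡ 45. → (6, 45)
3B: (6, 45) + (29, 33). λ = (33 - 45)/(29 - 6) ≡ 41/23 mod 53. 23⁻¹ ≡ 30 (mod 53), so λ ≡ 11.
  x = λ² - 6 - 29 = 121 - 35 ≡ 33; y = λ·(6 - 33) - 45 ≡ 29. → (33, 29)
3B = (33, 29).
Finally 4A + 3B:
(29, 33) + (33, 29). λ = (29 - 33)/(33 - 29) ≡ 49/4 mod 53. 4⁻¹ ≡ 40 (mod 53) since 4·40 = 160 ≡ 1, so λ ≡ 52.
  x = λ² - 29 - 33 = 2704 - 62 ≡ 45; y = λ·(29 - 45) - 33 ≡ 36. → (45, 36)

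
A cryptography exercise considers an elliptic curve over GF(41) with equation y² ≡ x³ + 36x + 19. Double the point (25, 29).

(37, 4)

tangent at (25, 29): λ = (3·25² + 36)/(2·29) ≡ 25/17. 17⁻¹ ≡ 29 (mod 41), so λ ≡ 25·29 ≡ 28.
  x = λ² - 25 - 25 = 784 - 50 ≡ 37; y = λ·(25 - 37) - 29 ≡ 4. → (37, 4)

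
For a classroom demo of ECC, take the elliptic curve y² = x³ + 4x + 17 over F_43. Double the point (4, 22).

tangent at (4, 22): λ = (3·4² + 4)/(2·22) ≡ 9/1. 1⁻¹ ≡ 1 (mod 43), so λ ≡ 9·1 ≡ 9.
  x = λ² - 4 - 4 = 81 - 8 ≡ 30; y = λ·(4 - 30) - 22 ≡ 2. → (30, 2)

(30, 2)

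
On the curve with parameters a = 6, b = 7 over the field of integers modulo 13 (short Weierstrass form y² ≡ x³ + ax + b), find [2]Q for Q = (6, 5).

tangent at (6, 5): λ = (3·6² + 6)/(2·5) ≡ 10/10. 10⁻¹ ≡ 4 (mod 13), so λ ≡ 10·4 ≡ 1.
  x = λ² - 6 - 6 = 1 - 12 ≡ 2; y = λ·(6 - 2) - 5 ≡ 12. → (2, 12)

(2, 12)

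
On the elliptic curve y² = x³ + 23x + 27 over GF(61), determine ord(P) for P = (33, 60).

10

2P: tangent at (33, 60): λ = (3·33² + 23)/(2·60) ≡ 57/59. 59⁻¹ ≡ 30 (mod 61) since 59·30 = 1770 ≡ 1, so λ ≡ 57·30 ≡ 2.
  x = λ² - 33 - 33 = 4 - 66 ≡ 60; y = λ·(33 - 60) - 60 ≡ 8. → (60, 8)
3P: (60, 8) + (33, 60). λ = (60 - 8)/(33 - 60) ≡ 52/34 mod 61. 34⁻¹ ≡ 9 (mod 61), so λ ≡ 41.
  x = λ² - 60 - 33 = 1681 - 93 ≡ 2; y = λ·(60 - 2) - 8 ≡ 52. → (2, 52)
4P: (2, 52) + (33, 60). λ = (60 - 52)/(33 - 2) ≡ 8/31 mod 61. 31⁻¹ ≡ 2 (mod 61) since 31·2 = 62 ≡ 1, so λ ≡ 16.
  x = λ² - 2 - 33 = 256 - 35 ≡ 38; y = λ·(2 - 38) - 52 ≡ 43. → (38, 43)
5P: (38, 43) + (33, 60). λ = (60 - 43)/(33 - 38) ≡ 17/56 mod 61. 56⁻¹ ≡ 12 (mod 61) since 56·12 = 672 ≡ 1, so λ ≡ 21.
  x = λ² - 38 - 33 = 441 - 71 ≡ 4; y = λ·(38 - 4) - 43 ≡ 0. → (4, 0)
6P: (4, 0) + (33, 60). λ = (60 - 0)/(33 - 4) ≡ 60/29 mod 61. 29⁻¹ ≡ 40 (mod 61), so λ ≡ 21.
  x = λ² - 4 - 33 = 441 - 37 ≡ 38; y = λ·(4 - 38) - 0 ≡ 18. → (38, 18)
7P: (38, 18) + (33, 60). λ = (60 - 18)/(33 - 38) ≡ 42/56 mod 61. 56⁻¹ ≡ 12 (mod 61) since 56·12 = 672 ≡ 1, so λ ≡ 16.
  x = λ² - 38 - 33 = 256 - 71 ≡ 2; y = λ·(38 - 2) - 18 ≡ 9. → (2, 9)
8P: (2, 9) + (33, 60). λ = (60 - 9)/(33 - 2) ≡ 51/31 mod 61. 31⁻¹ ≡ 2 (mod 61) since 31·2 = 62 ≡ 1, so λ ≡ 41.
  x = λ² - 2 - 33 = 1681 - 35 ≡ 60; y = λ·(2 - 60) - 9 ≡ 53. → (60, 53)
9P: (60, 53) + (33, 60). λ = (60 - 53)/(33 - 60) ≡ 7/34 mod 61. 34⁻¹ ≡ 9 (mod 61), so λ ≡ 2.
  x = λ² - 60 - 33 = 4 - 93 ≡ 33; y = λ·(60 - 33) - 53 ≡ 1. → (33, 1)
10P: (33, 1) + (33, 60): same x and y₁ ≡ -y₂, so the sum is O.
10P = O, so the order is 10.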